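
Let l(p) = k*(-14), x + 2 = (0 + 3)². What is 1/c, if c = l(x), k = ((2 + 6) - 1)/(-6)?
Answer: 3/49 ≈ 0.061224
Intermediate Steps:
k = -7/6 (k = (8 - 1)*(-⅙) = 7*(-⅙) = -7/6 ≈ -1.1667)
x = 7 (x = -2 + (0 + 3)² = -2 + 3² = -2 + 9 = 7)
l(p) = 49/3 (l(p) = -7/6*(-14) = 49/3)
c = 49/3 ≈ 16.333
1/c = 1/(49/3) = 3/49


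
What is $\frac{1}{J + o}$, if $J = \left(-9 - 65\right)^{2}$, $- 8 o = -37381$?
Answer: $\frac{8}{81189} \approx 9.8536 \cdot 10^{-5}$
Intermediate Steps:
$o = \frac{37381}{8}$ ($o = \left(- \frac{1}{8}\right) \left(-37381\right) = \frac{37381}{8} \approx 4672.6$)
$J = 5476$ ($J = \left(-74\right)^{2} = 5476$)
$\frac{1}{J + o} = \frac{1}{5476 + \frac{37381}{8}} = \frac{1}{\frac{81189}{8}} = \frac{8}{81189}$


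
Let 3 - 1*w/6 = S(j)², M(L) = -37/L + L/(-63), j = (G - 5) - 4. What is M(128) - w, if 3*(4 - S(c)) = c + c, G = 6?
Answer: 1577957/8064 ≈ 195.68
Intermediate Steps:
j = -3 (j = (6 - 5) - 4 = 1 - 4 = -3)
S(c) = 4 - 2*c/3 (S(c) = 4 - (c + c)/3 = 4 - 2*c/3)
M(L) = -37/L - L/63 (M(L) = -37/L + L*(-1/63) = -37/L - L/63)
w = -198 (w = 18 - 6*(4 - ⅔*(-3))² = 18 - 6*(4 + 2)² = 18 - 6*6² = 18 - 6*36 = 18 - 216 = -198)
M(128) - w = (-37/128 - 1/63*128) - 1*(-198) = (-37*1/128 - 128/63) + 198 = (-37/128 - 128/63) + 198 = -18715/8064 + 198 = 1577957/8064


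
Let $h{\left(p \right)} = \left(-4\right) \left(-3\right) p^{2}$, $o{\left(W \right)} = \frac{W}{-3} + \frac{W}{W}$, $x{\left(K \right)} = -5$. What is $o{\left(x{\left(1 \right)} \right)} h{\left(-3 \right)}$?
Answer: $288$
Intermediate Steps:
$o{\left(W \right)} = 1 - \frac{W}{3}$ ($o{\left(W \right)} = W \left(- \frac{1}{3}\right) + 1 = - \frac{W}{3} + 1 = 1 - \frac{W}{3}$)
$h{\left(p \right)} = 12 p^{2}$
$o{\left(x{\left(1 \right)} \right)} h{\left(-3 \right)} = \left(1 - - \frac{5}{3}\right) 12 \left(-3\right)^{2} = \left(1 + \frac{5}{3}\right) 12 \cdot 9 = \frac{8}{3} \cdot 108 = 288$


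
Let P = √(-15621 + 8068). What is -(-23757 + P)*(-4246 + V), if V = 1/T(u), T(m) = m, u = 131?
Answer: -13214237325/131 + 556225*I*√7553/131 ≈ -1.0087e+8 + 3.6901e+5*I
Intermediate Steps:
P = I*√7553 (P = √(-7553) = I*√7553 ≈ 86.908*I)
V = 1/131 ≈ 0.0076336
-(-23757 + P)*(-4246 + V) = -(-23757 + I*√7553)*(-4246 + 1/131) = -(-23757 + I*√7553)*(-556225)/131 = -(13214237325/131 - 556225*I*√7553/131) = -13214237325/131 + 556225*I*√7553/131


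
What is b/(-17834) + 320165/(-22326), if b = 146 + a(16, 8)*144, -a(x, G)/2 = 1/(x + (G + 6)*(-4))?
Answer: -14283107383/995404710 ≈ -14.349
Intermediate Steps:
a(x, G) = -2/(-24 + x - 4*G) (a(x, G) = -2/(x + (G + 6)*(-4)) = -2/(x + (6 + G)*(-4)) = -2/(x + (-24 - 4*G)) = -2/(-24 + x - 4*G))
b = 766/5 (b = 146 + (2/(24 - 1*16 + 4*8))*144 = 146 + (2/(24 - 16 + 32))*144 = 146 + (2/40)*144 = 146 + (2*(1/40))*144 = 146 + (1/20)*144 = 146 + 36/5 = 766/5 ≈ 153.20)
b/(-17834) + 320165/(-22326) = (766/5)/(-17834) + 320165/(-22326) = (766/5)*(-1/17834) + 320165*(-1/22326) = -383/44585 - 320165/22326 = -14283107383/995404710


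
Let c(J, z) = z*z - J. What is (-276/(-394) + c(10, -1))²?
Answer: 2673225/38809 ≈ 68.882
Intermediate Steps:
c(J, z) = z² - J
(-276/(-394) + c(10, -1))² = (-276/(-394) + ((-1)² - 1*10))² = (-276*(-1/394) + (1 - 10))² = (138/197 - 9)² = (-1635/197)² = 2673225/38809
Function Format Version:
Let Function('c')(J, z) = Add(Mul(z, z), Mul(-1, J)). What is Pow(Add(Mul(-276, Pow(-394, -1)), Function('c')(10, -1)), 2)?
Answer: Rational(2673225, 38809) ≈ 68.882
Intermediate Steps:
Function('c')(J, z) = Add(Pow(z, 2), Mul(-1, J))
Pow(Add(Mul(-276, Pow(-394, -1)), Function('c')(10, -1)), 2) = Pow(Add(Mul(-276, Pow(-394, -1)), Add(Pow(-1, 2), Mul(-1, 10))), 2) = Pow(Add(Mul(-276, Rational(-1, 394)), Add(1, -10)), 2) = Pow(Add(Rational(138, 197), -9), 2) = Pow(Rational(-1635, 197), 2) = Rational(2673225, 38809)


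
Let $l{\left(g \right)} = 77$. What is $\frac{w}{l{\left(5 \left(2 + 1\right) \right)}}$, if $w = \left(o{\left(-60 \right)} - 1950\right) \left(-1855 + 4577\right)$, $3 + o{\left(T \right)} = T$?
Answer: $- \frac{498126}{7} \approx -71161.0$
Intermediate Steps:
$o{\left(T \right)} = -3 + T$
$w = -5479386$ ($w = \left(\left(-3 - 60\right) - 1950\right) \left(-1855 + 4577\right) = \left(-63 - 1950\right) 2722 = \left(-2013\right) 2722 = -5479386$)
$\frac{w}{l{\left(5 \left(2 + 1\right) \right)}} = - \frac{5479386}{77} = \left(-5479386\right) \frac{1}{77} = - \frac{498126}{7}$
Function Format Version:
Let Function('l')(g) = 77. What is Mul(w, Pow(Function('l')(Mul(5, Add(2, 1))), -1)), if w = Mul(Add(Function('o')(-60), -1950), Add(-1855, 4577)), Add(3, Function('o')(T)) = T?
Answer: Rational(-498126, 7) ≈ -71161.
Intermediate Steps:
Function('o')(T) = Add(-3, T)
w = -5479386 (w = Mul(Add(Add(-3, -60), -1950), Add(-1855, 4577)) = Mul(Add(-63, -1950), 2722) = Mul(-2013, 2722) = -5479386)
Mul(w, Pow(Function('l')(Mul(5, Add(2, 1))), -1)) = Mul(-5479386, Pow(77, -1)) = Mul(-5479386, Rational(1, 77)) = Rational(-498126, 7)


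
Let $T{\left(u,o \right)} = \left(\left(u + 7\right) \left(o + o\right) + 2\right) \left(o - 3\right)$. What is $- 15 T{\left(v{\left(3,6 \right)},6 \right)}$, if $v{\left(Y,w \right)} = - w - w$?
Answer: $2610$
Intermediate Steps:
$v{\left(Y,w \right)} = - 2 w$
$T{\left(u,o \right)} = \left(-3 + o\right) \left(2 + 2 o \left(7 + u\right)\right)$ ($T{\left(u,o \right)} = \left(\left(7 + u\right) 2 o + 2\right) \left(-3 + o\right) = \left(2 o \left(7 + u\right) + 2\right) \left(-3 + o\right) = \left(2 + 2 o \left(7 + u\right)\right) \left(-3 + o\right) = \left(-3 + o\right) \left(2 + 2 o \left(7 + u\right)\right)$)
$- 15 T{\left(v{\left(3,6 \right)},6 \right)} = - 15 \left(-6 - 240 + 14 \cdot 6^{2} - 36 \left(\left(-2\right) 6\right) + 2 \left(\left(-2\right) 6\right) 6^{2}\right) = - 15 \left(-6 - 240 + 14 \cdot 36 - 36 \left(-12\right) + 2 \left(-12\right) 36\right) = - 15 \left(-6 - 240 + 504 + 432 - 864\right) = \left(-15\right) \left(-174\right) = 2610$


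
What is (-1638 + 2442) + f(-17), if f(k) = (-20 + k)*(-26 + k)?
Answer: 2395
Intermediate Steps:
f(k) = (-26 + k)*(-20 + k)
(-1638 + 2442) + f(-17) = (-1638 + 2442) + (520 + (-17)² - 46*(-17)) = 804 + (520 + 289 + 782) = 804 + 1591 = 2395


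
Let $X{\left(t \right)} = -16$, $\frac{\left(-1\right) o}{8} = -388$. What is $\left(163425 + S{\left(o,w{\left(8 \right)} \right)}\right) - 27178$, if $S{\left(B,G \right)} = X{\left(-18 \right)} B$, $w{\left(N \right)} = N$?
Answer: $86583$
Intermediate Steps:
$o = 3104$ ($o = \left(-8\right) \left(-388\right) = 3104$)
$S{\left(B,G \right)} = - 16 B$
$\left(163425 + S{\left(o,w{\left(8 \right)} \right)}\right) - 27178 = \left(163425 - 49664\right) - 27178 = 113761 - 27178 = 86583$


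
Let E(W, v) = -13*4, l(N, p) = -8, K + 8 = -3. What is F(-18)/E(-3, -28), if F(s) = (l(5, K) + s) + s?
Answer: 11/13 ≈ 0.84615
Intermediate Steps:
K = -11 (K = -8 - 3 = -11)
E(W, v) = -52
F(s) = -8 + 2*s (F(s) = (-8 + s) + s = -8 + 2*s)
F(-18)/E(-3, -28) = (-8 + 2*(-18))/(-52) = (-8 - 36)*(-1/52) = -44*(-1/52) = 11/13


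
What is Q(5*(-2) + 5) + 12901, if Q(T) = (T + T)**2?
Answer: 13001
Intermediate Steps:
Q(T) = 4*T**2 (Q(T) = (2*T)**2 = 4*T**2)
Q(5*(-2) + 5) + 12901 = 4*(5*(-2) + 5)**2 + 12901 = 4*(-10 + 5)**2 + 12901 = 4*(-5)**2 + 12901 = 4*25 + 12901 = 100 + 12901 = 13001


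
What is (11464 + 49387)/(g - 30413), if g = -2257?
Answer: -60851/32670 ≈ -1.8626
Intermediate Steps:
(11464 + 49387)/(g - 30413) = (11464 + 49387)/(-2257 - 30413) = 60851/(-32670) = 60851*(-1/32670) = -60851/32670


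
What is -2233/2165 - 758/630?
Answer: -304786/136395 ≈ -2.2346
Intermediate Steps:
-2233/2165 - 758/630 = -2233*1/2165 - 758*1/630 = -2233/2165 - 379/315 = -304786/136395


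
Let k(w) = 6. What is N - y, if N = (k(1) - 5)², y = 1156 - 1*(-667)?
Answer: -1822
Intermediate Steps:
y = 1823 (y = 1156 + 667 = 1823)
N = 1 (N = (6 - 5)² = 1² = 1)
N - y = 1 - 1*1823 = 1 - 1823 = -1822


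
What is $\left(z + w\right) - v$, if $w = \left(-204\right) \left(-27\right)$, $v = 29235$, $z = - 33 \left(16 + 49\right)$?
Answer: $-25872$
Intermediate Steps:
$z = -2145$ ($z = \left(-33\right) 65 = -2145$)
$w = 5508$
$\left(z + w\right) - v = \left(-2145 + 5508\right) - 29235 = 3363 - 29235 = -25872$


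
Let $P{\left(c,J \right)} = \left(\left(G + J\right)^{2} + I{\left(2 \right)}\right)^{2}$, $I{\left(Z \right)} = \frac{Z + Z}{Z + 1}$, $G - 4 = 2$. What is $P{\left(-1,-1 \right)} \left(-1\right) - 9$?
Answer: $- \frac{6322}{9} \approx -702.44$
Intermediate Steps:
$G = 6$ ($G = 4 + 2 = 6$)
$I{\left(Z \right)} = \frac{2 Z}{1 + Z}$
$P{\left(c,J \right)} = \left(\frac{4}{3} + \left(6 + J\right)^{2}\right)^{2}$ ($P{\left(c,J \right)} = \left(\left(6 + J\right)^{2} + 2 \cdot 2 \frac{1}{1 + 2}\right)^{2} = \left(\left(6 + J\right)^{2} + 2 \cdot 2 \cdot \frac{1}{3}\right)^{2} = \left(\left(6 + J\right)^{2} + \frac{4}{3}\right)^{2} = \left(\frac{4}{3} + \left(6 + J\right)^{2}\right)^{2}$)
$P{\left(-1,-1 \right)} \left(-1\right) - 9 = \frac{\left(4 + 3 \left(6 - 1\right)^{2}\right)^{2}}{9} \left(-1\right) - 9 = \frac{\left(4 + 3 \cdot 5^{2}\right)^{2}}{9} \left(-1\right) - 9 = \frac{\left(4 + 3 \cdot 25\right)^{2}}{9} \left(-1\right) - 9 = \frac{\left(4 + 75\right)^{2}}{9} \left(-1\right) - 9 = \frac{79^{2}}{9} \left(-1\right) - 9 = \frac{1}{9} \cdot 6241 \left(-1\right) - 9 = \frac{6241}{9} \left(-1\right) - 9 = - \frac{6241}{9} - 9 = - \frac{6322}{9}$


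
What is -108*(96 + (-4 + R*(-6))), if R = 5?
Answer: -6696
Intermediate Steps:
-108*(96 + (-4 + R*(-6))) = -108*(96 + (-4 + 5*(-6))) = -108*(96 + (-4 - 30)) = -108*(96 - 34) = -108*62 = -6696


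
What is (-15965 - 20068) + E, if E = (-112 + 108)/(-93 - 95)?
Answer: -1693550/47 ≈ -36033.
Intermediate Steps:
E = 1/47 (E = -4/(-188) = -1/188*(-4) = 1/47 ≈ 0.021277)
(-15965 - 20068) + E = (-15965 - 20068) + 1/47 = -36033 + 1/47 = -1693550/47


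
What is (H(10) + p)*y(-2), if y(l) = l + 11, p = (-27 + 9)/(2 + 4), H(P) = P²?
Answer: 873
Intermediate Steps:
p = -3 (p = -18/6 = -18*⅙ = -3)
y(l) = 11 + l
(H(10) + p)*y(-2) = (10² - 3)*(11 - 2) = (100 - 3)*9 = 97*9 = 873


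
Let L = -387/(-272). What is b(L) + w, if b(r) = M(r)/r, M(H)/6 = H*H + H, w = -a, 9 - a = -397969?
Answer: -54123031/136 ≈ -3.9796e+5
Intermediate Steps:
a = 397978 (a = 9 - 1*(-397969) = 9 + 397969 = 397978)
L = 387/272 (L = -387*(-1/272) = 387/272 ≈ 1.4228)
w = -397978 (w = -1*397978 = -397978)
M(H) = 6*H + 6*H**2 (M(H) = 6*(H*H + H) = 6*(H**2 + H) = 6*(H + H**2) = 6*H + 6*H**2)
b(r) = 6 + 6*r (b(r) = (6*r*(1 + r))/r = 6 + 6*r)
b(L) + w = (6 + 6*(387/272)) - 397978 = (6 + 1161/136) - 397978 = 1977/136 - 397978 = -54123031/136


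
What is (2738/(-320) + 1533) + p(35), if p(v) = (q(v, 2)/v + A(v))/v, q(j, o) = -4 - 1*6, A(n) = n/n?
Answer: 11951799/7840 ≈ 1524.5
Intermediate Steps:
A(n) = 1
q(j, o) = -10 (q(j, o) = -4 - 6 = -10)
p(v) = (1 - 10/v)/v (p(v) = (-10/v + 1)/v = (1 - 10/v)/v)
(2738/(-320) + 1533) + p(35) = (2738/(-320) + 1533) + (-10 + 35)/35² = (2738*(-1/320) + 1533) + (1/1225)*25 = (-1369/160 + 1533) + 1/49 = 243911/160 + 1/49 = 11951799/7840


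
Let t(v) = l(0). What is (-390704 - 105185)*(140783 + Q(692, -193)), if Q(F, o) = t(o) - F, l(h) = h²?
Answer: -69469585899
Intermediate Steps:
t(v) = 0 (t(v) = 0² = 0)
Q(F, o) = -F (Q(F, o) = 0 - F = -F)
(-390704 - 105185)*(140783 + Q(692, -193)) = (-390704 - 105185)*(140783 - 1*692) = -495889*(140783 - 692) = -495889*140091 = -69469585899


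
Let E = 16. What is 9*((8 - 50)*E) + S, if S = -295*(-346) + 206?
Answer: 96228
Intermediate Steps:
S = 102276 (S = 102070 + 206 = 102276)
9*((8 - 50)*E) + S = 9*((8 - 50)*16) + 102276 = 9*(-42*16) + 102276 = 9*(-672) + 102276 = -6048 + 102276 = 96228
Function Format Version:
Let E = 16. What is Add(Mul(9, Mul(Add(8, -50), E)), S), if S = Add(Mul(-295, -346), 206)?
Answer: 96228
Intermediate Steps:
S = 102276 (S = Add(102070, 206) = 102276)
Add(Mul(9, Mul(Add(8, -50), E)), S) = Add(Mul(9, Mul(Add(8, -50), 16)), 102276) = Add(Mul(9, Mul(-42, 16)), 102276) = Add(Mul(9, -672), 102276) = Add(-6048, 102276) = 96228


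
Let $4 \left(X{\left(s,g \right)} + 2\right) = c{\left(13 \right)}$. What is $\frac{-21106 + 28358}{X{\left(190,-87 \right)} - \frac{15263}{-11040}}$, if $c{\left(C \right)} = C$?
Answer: $\frac{80062080}{29063} \approx 2754.8$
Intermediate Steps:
$X{\left(s,g \right)} = \frac{5}{4}$ ($X{\left(s,g \right)} = -2 + \frac{1}{4} \cdot 13 = -2 + \frac{13}{4} = \frac{5}{4}$)
$\frac{-21106 + 28358}{X{\left(190,-87 \right)} - \frac{15263}{-11040}} = \frac{-21106 + 28358}{\frac{5}{4} - \frac{15263}{-11040}} = \frac{7252}{\frac{5}{4} - - \frac{15263}{11040}} = \frac{7252}{\frac{5}{4} + \frac{15263}{11040}} = \frac{7252}{\frac{29063}{11040}} = 7252 \cdot \frac{11040}{29063} = \frac{80062080}{29063}$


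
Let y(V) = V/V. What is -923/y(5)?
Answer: -923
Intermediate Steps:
y(V) = 1
-923/y(5) = -923/1 = -923*1 = -923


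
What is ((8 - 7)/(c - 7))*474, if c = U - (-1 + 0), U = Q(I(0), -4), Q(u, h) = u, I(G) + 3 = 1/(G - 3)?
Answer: -711/14 ≈ -50.786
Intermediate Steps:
I(G) = -3 + 1/(-3 + G) (I(G) = -3 + 1/(G - 3) = -3 + 1/(-3 + G))
U = -10/3 (U = (10 - 3*0)/(-3 + 0) = (10 + 0)/(-3) = -⅓*10 = -10/3 ≈ -3.3333)
c = -7/3 (c = -10/3 - (-1 + 0) = -10/3 - 1*(-1) = -10/3 + 1 = -7/3 ≈ -2.3333)
((8 - 7)/(c - 7))*474 = ((8 - 7)/(-7/3 - 7))*474 = (1/(-28/3))*474 = (1*(-3/28))*474 = -3/28*474 = -711/14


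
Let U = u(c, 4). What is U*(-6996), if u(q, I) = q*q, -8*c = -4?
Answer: -1749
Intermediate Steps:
c = ½ (c = -⅛*(-4) = ½ ≈ 0.50000)
u(q, I) = q²
U = ¼ (U = (½)² = ¼ ≈ 0.25000)
U*(-6996) = (¼)*(-6996) = -1749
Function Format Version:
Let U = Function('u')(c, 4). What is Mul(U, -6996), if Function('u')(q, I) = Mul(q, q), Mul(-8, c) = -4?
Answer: -1749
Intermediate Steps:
c = Rational(1, 2) (c = Mul(Rational(-1, 8), -4) = Rational(1, 2) ≈ 0.50000)
Function('u')(q, I) = Pow(q, 2)
U = Rational(1, 4) (U = Pow(Rational(1, 2), 2) = Rational(1, 4) ≈ 0.25000)
Mul(U, -6996) = Mul(Rational(1, 4), -6996) = -1749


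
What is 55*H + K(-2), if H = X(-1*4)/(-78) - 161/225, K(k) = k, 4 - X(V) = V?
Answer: -27493/585 ≈ -46.997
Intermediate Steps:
X(V) = 4 - V
H = -2393/2925 (H = (4 - (-1)*4)/(-78) - 161/225 = (4 - 1*(-4))*(-1/78) - 161*1/225 = (4 + 4)*(-1/78) - 161/225 = 8*(-1/78) - 161/225 = -4/39 - 161/225 = -2393/2925 ≈ -0.81812)
55*H + K(-2) = 55*(-2393/2925) - 2 = -26323/585 - 2 = -27493/585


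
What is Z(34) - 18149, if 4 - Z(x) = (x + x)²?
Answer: -22769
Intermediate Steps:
Z(x) = 4 - 4*x² (Z(x) = 4 - (x + x)² = 4 - (2*x)² = 4 - 4*x²)
Z(34) - 18149 = (4 - 4*34²) - 18149 = (4 - 4*1156) - 18149 = (4 - 4624) - 18149 = -4620 - 18149 = -22769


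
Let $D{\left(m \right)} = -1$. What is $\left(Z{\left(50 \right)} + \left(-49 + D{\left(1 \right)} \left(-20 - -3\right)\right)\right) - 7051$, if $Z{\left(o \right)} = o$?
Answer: $-7033$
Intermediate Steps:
$\left(Z{\left(50 \right)} + \left(-49 + D{\left(1 \right)} \left(-20 - -3\right)\right)\right) - 7051 = \left(50 - \left(29 + 3\right)\right) - 7051 = \left(50 - 32\right) - 7051 = 18 - 7051 = -7033$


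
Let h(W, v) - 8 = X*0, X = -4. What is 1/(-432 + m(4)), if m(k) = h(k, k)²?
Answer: -1/368 ≈ -0.0027174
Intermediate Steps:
h(W, v) = 8 (h(W, v) = 8 - 4*0 = 8 + 0 = 8)
m(k) = 64 (m(k) = 8² = 64)
1/(-432 + m(4)) = 1/(-432 + 64) = 1/(-368) = -1/368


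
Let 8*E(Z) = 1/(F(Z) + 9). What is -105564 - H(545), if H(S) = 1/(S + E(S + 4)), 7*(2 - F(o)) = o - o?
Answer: -5062955092/47961 ≈ -1.0556e+5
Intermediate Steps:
F(o) = 2 (F(o) = 2 - (o - o)/7 = 2 - ⅐*0 = 2 + 0 = 2)
E(Z) = 1/88 (E(Z) = 1/(8*(2 + 9)) = (⅛)/11 = (⅛)*(1/11) = 1/88)
H(S) = 1/(1/88 + S) (H(S) = 1/(S + 1/88) = 1/(1/88 + S))
-105564 - H(545) = -105564 - 88/(1 + 88*545) = -105564 - 88/(1 + 47960) = -105564 - 88/47961 = -5062955092/47961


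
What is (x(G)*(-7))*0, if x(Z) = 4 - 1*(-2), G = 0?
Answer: 0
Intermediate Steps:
x(Z) = 6 (x(Z) = 4 + 2 = 6)
(x(G)*(-7))*0 = (6*(-7))*0 = -42*0 = 0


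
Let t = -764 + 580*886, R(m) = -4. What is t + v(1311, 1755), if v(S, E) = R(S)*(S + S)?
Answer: 502628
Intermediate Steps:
v(S, E) = -8*S (v(S, E) = -4*(S + S) = -8*S)
t = 513116 (t = -764 + 513880 = 513116)
t + v(1311, 1755) = 513116 - 8*1311 = 513116 - 10488 = 502628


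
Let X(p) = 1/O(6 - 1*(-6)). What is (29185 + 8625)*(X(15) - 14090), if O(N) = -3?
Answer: -1598266510/3 ≈ -5.3276e+8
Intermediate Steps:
X(p) = -1/3 (X(p) = 1/(-3) = -1/3)
(29185 + 8625)*(X(15) - 14090) = (29185 + 8625)*(-1/3 - 14090) = 37810*(-42271/3) = -1598266510/3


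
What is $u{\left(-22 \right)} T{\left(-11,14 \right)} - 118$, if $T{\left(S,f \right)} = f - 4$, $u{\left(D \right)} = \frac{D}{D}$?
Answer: $-108$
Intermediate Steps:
$u{\left(D \right)} = 1$
$T{\left(S,f \right)} = -4 + f$
$u{\left(-22 \right)} T{\left(-11,14 \right)} - 118 = 1 \left(-4 + 14\right) - 118 = 1 \cdot 10 - 118 = 10 - 118 = -108$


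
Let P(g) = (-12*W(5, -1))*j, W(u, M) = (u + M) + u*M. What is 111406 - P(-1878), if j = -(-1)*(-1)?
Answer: 111418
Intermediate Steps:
W(u, M) = M + u + M*u (W(u, M) = (M + u) + M*u = M + u + M*u)
j = -1 (j = -1*1 = -1)
P(g) = -12 (P(g) = -12*(-1 + 5 - 1*5)*(-1) = -12*(-1 + 5 - 5)*(-1) = -12*(-1)*(-1) = 12*(-1) = -12)
111406 - P(-1878) = 111406 - 1*(-12) = 111406 + 12 = 111418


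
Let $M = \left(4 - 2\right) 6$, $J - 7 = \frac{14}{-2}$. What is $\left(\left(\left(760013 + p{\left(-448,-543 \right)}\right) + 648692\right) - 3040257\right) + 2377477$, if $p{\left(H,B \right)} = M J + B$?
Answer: $745382$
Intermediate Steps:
$J = 0$ ($J = 7 + \frac{14}{-2} = 7 + 14 \left(- \frac{1}{2}\right) = 7 - 7 = 0$)
$M = 12$ ($M = 2 \cdot 6 = 12$)
$p{\left(H,B \right)} = B$ ($p{\left(H,B \right)} = 12 \cdot 0 + B = 0 + B = B$)
$\left(\left(\left(760013 + p{\left(-448,-543 \right)}\right) + 648692\right) - 3040257\right) + 2377477 = \left(\left(\left(760013 - 543\right) + 648692\right) - 3040257\right) + 2377477 = \left(\left(759470 + 648692\right) - 3040257\right) + 2377477 = \left(1408162 - 3040257\right) + 2377477 = -1632095 + 2377477 = 745382$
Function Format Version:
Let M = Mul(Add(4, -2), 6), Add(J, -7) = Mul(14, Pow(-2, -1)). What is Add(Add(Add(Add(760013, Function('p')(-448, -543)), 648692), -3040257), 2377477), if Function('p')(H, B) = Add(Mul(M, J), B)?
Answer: 745382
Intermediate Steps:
J = 0 (J = Add(7, Mul(14, Pow(-2, -1))) = Add(7, Mul(14, Rational(-1, 2))) = Add(7, -7) = 0)
M = 12 (M = Mul(2, 6) = 12)
Function('p')(H, B) = B (Function('p')(H, B) = Add(Mul(12, 0), B) = Add(0, B) = B)
Add(Add(Add(Add(760013, Function('p')(-448, -543)), 648692), -3040257), 2377477) = Add(Add(Add(Add(760013, -543), 648692), -3040257), 2377477) = Add(Add(Add(759470, 648692), -3040257), 2377477) = Add(Add(1408162, -3040257), 2377477) = Add(-1632095, 2377477) = 745382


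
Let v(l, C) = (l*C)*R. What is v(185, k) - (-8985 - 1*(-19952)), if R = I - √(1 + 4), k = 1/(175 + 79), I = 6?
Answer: -1392254/127 - 185*√5/254 ≈ -10964.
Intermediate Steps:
k = 1/254 ≈ 0.0039370
R = 6 - √5 (R = 6 - √(1 + 4) = 6 - √5 ≈ 3.7639)
v(l, C) = C*l*(6 - √5) (v(l, C) = (l*C)*(6 - √5) = (C*l)*(6 - √5) = C*l*(6 - √5))
v(185, k) - (-8985 - 1*(-19952)) = (1/254)*185*(6 - √5) - (-8985 - 1*(-19952)) = (555/127 - 185*√5/254) - (-8985 + 19952) = (555/127 - 185*√5/254) - 1*10967 = (555/127 - 185*√5/254) - 10967 = -1392254/127 - 185*√5/254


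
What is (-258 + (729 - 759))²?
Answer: 82944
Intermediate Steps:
(-258 + (729 - 759))² = (-258 - 30)² = (-288)² = 82944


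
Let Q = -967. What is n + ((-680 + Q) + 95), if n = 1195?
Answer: -357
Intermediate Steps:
n + ((-680 + Q) + 95) = 1195 + ((-680 - 967) + 95) = 1195 + (-1647 + 95) = 1195 - 1552 = -357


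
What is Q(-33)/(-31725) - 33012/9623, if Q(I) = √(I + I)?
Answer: -33012/9623 - I*√66/31725 ≈ -3.4305 - 0.00025608*I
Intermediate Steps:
Q(I) = √2*√I (Q(I) = √(2*I) = √2*√I)
Q(-33)/(-31725) - 33012/9623 = (√2*√(-33))/(-31725) - 33012/9623 = (√2*(I*√33))*(-1/31725) - 33012*1/9623 = (I*√66)*(-1/31725) - 33012/9623 = -I*√66/31725 - 33012/9623 = -33012/9623 - I*√66/31725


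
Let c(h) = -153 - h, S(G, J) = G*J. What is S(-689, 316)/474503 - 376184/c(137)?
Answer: 89218648296/68802935 ≈ 1296.7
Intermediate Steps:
S(-689, 316)/474503 - 376184/c(137) = -689*316/474503 - 376184/(-153 - 1*137) = -217724*1/474503 - 376184/(-153 - 137) = -217724/474503 - 376184/(-290) = -217724/474503 - 376184*(-1/290) = -217724/474503 + 188092/145 = 89218648296/68802935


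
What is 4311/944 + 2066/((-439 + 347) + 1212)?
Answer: 26479/4130 ≈ 6.4114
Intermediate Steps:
4311/944 + 2066/((-439 + 347) + 1212) = 4311*(1/944) + 2066/(-92 + 1212) = 4311/944 + 2066/1120 = 4311/944 + 2066*(1/1120) = 4311/944 + 1033/560 = 26479/4130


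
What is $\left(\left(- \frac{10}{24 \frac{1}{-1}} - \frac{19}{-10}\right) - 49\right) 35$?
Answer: $- \frac{19607}{12} \approx -1633.9$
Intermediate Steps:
$\left(\left(- \frac{10}{24 \frac{1}{-1}} - \frac{19}{-10}\right) - 49\right) 35 = \left(\left(- \frac{10}{24 \left(-1\right)} - - \frac{19}{10}\right) - 49\right) 35 = \left(\left(- \frac{10}{-24} + \frac{19}{10}\right) - 49\right) 35 = \left(\left(\left(-10\right) \left(- \frac{1}{24}\right) + \frac{19}{10}\right) - 49\right) 35 = \left(\left(\frac{5}{12} + \frac{19}{10}\right) - 49\right) 35 = \left(\frac{139}{60} - 49\right) 35 = \left(- \frac{2801}{60}\right) 35 = - \frac{19607}{12}$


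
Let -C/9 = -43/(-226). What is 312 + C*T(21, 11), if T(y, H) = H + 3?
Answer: 32547/113 ≈ 288.03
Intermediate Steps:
C = -387/226 (C = -(-387)/(-226) = -(-387)*(-1)/226 = -9*43/226 = -387/226 ≈ -1.7124)
T(y, H) = 3 + H
312 + C*T(21, 11) = 312 - 387*(3 + 11)/226 = 312 - 387/226*14 = 312 - 2709/113 = 32547/113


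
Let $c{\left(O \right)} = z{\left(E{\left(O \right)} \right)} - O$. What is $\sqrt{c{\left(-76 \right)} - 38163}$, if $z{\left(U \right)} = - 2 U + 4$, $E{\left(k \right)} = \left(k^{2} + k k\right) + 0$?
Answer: $i \sqrt{61187} \approx 247.36 i$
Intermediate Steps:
$E{\left(k \right)} = 2 k^{2}$ ($E{\left(k \right)} = \left(k^{2} + k^{2}\right) + 0 = 2 k^{2} + 0 = 2 k^{2}$)
$z{\left(U \right)} = 4 - 2 U$
$c{\left(O \right)} = 4 - O - 4 O^{2}$ ($c{\left(O \right)} = \left(4 - 2 \cdot 2 O^{2}\right) - O = \left(4 - 4 O^{2}\right) - O = 4 - O - 4 O^{2}$)
$\sqrt{c{\left(-76 \right)} - 38163} = \sqrt{\left(4 - -76 - 4 \left(-76\right)^{2}\right) - 38163} = \sqrt{\left(4 + 76 - 23104\right) - 38163} = \sqrt{-23024 - 38163} = \sqrt{-61187} = i \sqrt{61187}$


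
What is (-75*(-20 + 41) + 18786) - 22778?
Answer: -5567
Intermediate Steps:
(-75*(-20 + 41) + 18786) - 22778 = (-75*21 + 18786) - 22778 = (-1575 + 18786) - 22778 = 17211 - 22778 = -5567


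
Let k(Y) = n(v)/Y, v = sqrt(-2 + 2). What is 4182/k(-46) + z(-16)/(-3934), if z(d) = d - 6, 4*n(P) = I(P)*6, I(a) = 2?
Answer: -126131897/1967 ≈ -64124.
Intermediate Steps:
v = 0 (v = sqrt(0) = 0)
n(P) = 3 (n(P) = (2*6)/4 = (1/4)*12 = 3)
k(Y) = 3/Y
z(d) = -6 + d
4182/k(-46) + z(-16)/(-3934) = 4182/((3/(-46))) + (-6 - 16)/(-3934) = 4182/((3*(-1/46))) - 22*(-1/3934) = 4182/(-3/46) + 11/1967 = 4182*(-46/3) + 11/1967 = -64124 + 11/1967 = -126131897/1967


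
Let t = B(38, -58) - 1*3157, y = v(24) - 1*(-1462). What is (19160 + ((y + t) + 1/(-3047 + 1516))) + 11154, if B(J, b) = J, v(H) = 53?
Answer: 43955009/1531 ≈ 28710.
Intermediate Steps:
y = 1515 (y = 53 - 1*(-1462) = 53 + 1462 = 1515)
t = -3119 (t = 38 - 1*3157 = 38 - 3157 = -3119)
(19160 + ((y + t) + 1/(-3047 + 1516))) + 11154 = (19160 + ((1515 - 3119) + 1/(-3047 + 1516))) + 11154 = (19160 + (-1604 + 1/(-1531))) + 11154 = (19160 + (-1604 - 1/1531)) + 11154 = (19160 - 2455725/1531) + 11154 = 26878235/1531 + 11154 = 43955009/1531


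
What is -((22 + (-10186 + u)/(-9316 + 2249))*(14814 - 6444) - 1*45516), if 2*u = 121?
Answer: -1064406243/7067 ≈ -1.5062e+5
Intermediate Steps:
u = 121/2 (u = (½)*121 = 121/2 ≈ 60.500)
-((22 + (-10186 + u)/(-9316 + 2249))*(14814 - 6444) - 1*45516) = -((22 + (-10186 + 121/2)/(-9316 + 2249))*(14814 - 6444) - 1*45516) = -((22 - 20251/2/(-7067))*8370 - 45516) = -((22 - 20251/2*(-1/7067))*8370 - 45516) = -((22 + 20251/14134)*8370 - 45516) = -((331199/14134)*8370 - 45516) = -(1386067815/7067 - 45516) = -1*1064406243/7067 = -1064406243/7067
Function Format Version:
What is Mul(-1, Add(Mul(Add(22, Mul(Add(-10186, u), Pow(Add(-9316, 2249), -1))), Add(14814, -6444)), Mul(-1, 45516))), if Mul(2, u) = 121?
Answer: Rational(-1064406243, 7067) ≈ -1.5062e+5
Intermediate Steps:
u = Rational(121, 2) (u = Mul(Rational(1, 2), 121) = Rational(121, 2) ≈ 60.500)
Mul(-1, Add(Mul(Add(22, Mul(Add(-10186, u), Pow(Add(-9316, 2249), -1))), Add(14814, -6444)), Mul(-1, 45516))) = Mul(-1, Add(Mul(Add(22, Mul(Add(-10186, Rational(121, 2)), Pow(Add(-9316, 2249), -1))), Add(14814, -6444)), Mul(-1, 45516))) = Mul(-1, Add(Mul(Add(22, Mul(Rational(-20251, 2), Pow(-7067, -1))), 8370), -45516)) = Mul(-1, Add(Mul(Add(22, Mul(Rational(-20251, 2), Rational(-1, 7067))), 8370), -45516)) = Mul(-1, Add(Mul(Add(22, Rational(20251, 14134)), 8370), -45516)) = Mul(-1, Add(Mul(Rational(331199, 14134), 8370), -45516)) = Mul(-1, Add(Rational(1386067815, 7067), -45516)) = Mul(-1, Rational(1064406243, 7067)) = Rational(-1064406243, 7067)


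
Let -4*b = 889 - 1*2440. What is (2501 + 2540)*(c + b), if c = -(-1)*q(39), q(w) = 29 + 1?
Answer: 8423511/4 ≈ 2.1059e+6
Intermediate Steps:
q(w) = 30
c = 30 (c = -(-1)*30 = -1*(-30) = 30)
b = 1551/4 (b = -(889 - 1*2440)/4 = -(889 - 2440)/4 = -1/4*(-1551) = 1551/4 ≈ 387.75)
(2501 + 2540)*(c + b) = (2501 + 2540)*(30 + 1551/4) = 5041*(1671/4) = 8423511/4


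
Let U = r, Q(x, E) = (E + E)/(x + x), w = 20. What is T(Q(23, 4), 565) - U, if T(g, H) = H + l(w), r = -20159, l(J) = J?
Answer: 20744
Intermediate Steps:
Q(x, E) = E/x (Q(x, E) = (2*E)/((2*x)) = (2*E)*(1/(2*x)) = E/x)
T(g, H) = 20 + H (T(g, H) = H + 20 = 20 + H)
U = -20159
T(Q(23, 4), 565) - U = (20 + 565) - 1*(-20159) = 585 + 20159 = 20744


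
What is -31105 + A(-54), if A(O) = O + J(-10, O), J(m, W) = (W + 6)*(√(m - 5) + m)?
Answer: -30679 - 48*I*√15 ≈ -30679.0 - 185.9*I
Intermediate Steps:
J(m, W) = (6 + W)*(m + √(-5 + m)) (J(m, W) = (6 + W)*(√(-5 + m) + m) = (6 + W)*(m + √(-5 + m)))
A(O) = -60 - 9*O + 6*I*√15 + I*O*√15 (A(O) = O + (6*(-10) + 6*√(-5 - 10) + O*(-10) + O*√(-5 - 10)) = O + (-60 + 6*√(-15) - 10*O + O*√(-15)) = O + (-60 + 6*(I*√15) - 10*O + O*(I*√15)) = O + (-60 + 6*I*√15 - 10*O + I*O*√15) = O + (-60 - 10*O + 6*I*√15 + I*O*√15) = -60 - 9*O + 6*I*√15 + I*O*√15)
-31105 + A(-54) = -31105 + (-60 - 9*(-54) + 6*I*√15 + I*(-54)*√15) = -31105 + (-60 + 486 + 6*I*√15 - 54*I*√15) = -31105 + (426 - 48*I*√15) = -30679 - 48*I*√15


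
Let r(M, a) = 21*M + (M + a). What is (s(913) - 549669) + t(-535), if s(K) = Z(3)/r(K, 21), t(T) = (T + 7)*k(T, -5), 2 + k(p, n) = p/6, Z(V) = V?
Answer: -10084324028/20107 ≈ -5.0153e+5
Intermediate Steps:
r(M, a) = a + 22*M
k(p, n) = -2 + p/6
t(T) = (-2 + T/6)*(7 + T) (t(T) = (T + 7)*(-2 + T/6) = (7 + T)*(-2 + T/6) = (-2 + T/6)*(7 + T))
s(K) = 3/(21 + 22*K)
(s(913) - 549669) + t(-535) = (3/(21 + 22*913) - 549669) + (-12 - 535)*(7 - 535)/6 = (3/(21 + 20086) - 549669) + (⅙)*(-547)*(-528) = (3/20107 - 549669) + 48136 = -11052194580/20107 + 48136 = -10084324028/20107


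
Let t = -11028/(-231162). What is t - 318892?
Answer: -12285950246/38527 ≈ -3.1889e+5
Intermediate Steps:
t = 1838/38527 (t = -11028*(-1/231162) = 1838/38527 ≈ 0.047707)
t - 318892 = 1838/38527 - 318892 = -12285950246/38527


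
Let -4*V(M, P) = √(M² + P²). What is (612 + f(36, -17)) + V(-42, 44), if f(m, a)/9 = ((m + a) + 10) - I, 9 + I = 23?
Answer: 747 - 5*√37/2 ≈ 731.79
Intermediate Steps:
I = 14 (I = -9 + 23 = 14)
f(m, a) = -36 + 9*a + 9*m (f(m, a) = 9*(((m + a) + 10) - 1*14) = 9*(((a + m) + 10) - 14) = 9*((10 + a + m) - 14) = 9*(-4 + a + m) = -36 + 9*a + 9*m)
V(M, P) = -√(M² + P²)/4
(612 + f(36, -17)) + V(-42, 44) = (612 + (-36 + 9*(-17) + 9*36)) - √((-42)² + 44²)/4 = (612 + (-36 - 153 + 324)) - √(1764 + 1936)/4 = (612 + 135) - 5*√37/2 = 747 - 5*√37/2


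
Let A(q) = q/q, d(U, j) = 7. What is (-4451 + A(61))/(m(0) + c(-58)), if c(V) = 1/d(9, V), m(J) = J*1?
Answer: -31150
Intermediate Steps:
m(J) = J
A(q) = 1
c(V) = 1/7
(-4451 + A(61))/(m(0) + c(-58)) = (-4451 + 1)/(0 + 1/7) = -4450/1/7 = -4450*7 = -31150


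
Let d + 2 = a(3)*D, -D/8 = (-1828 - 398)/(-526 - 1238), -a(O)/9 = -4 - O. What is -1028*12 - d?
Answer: -11698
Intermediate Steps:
a(O) = 36 + 9*O (a(O) = -9*(-4 - O) = 36 + 9*O)
D = -212/21 (D = -8*(-1828 - 398)/(-526 - 1238) = -(-17808)/(-1764) = -(-17808)*(-1)/1764 = -8*53/42 = -212/21 ≈ -10.095)
d = -638 (d = -2 + (36 + 9*3)*(-212/21) = -2 + (36 + 27)*(-212/21) = -2 + 63*(-212/21) = -2 - 636 = -638)
-1028*12 - d = -1028*12 - 1*(-638) = -12336 + 638 = -11698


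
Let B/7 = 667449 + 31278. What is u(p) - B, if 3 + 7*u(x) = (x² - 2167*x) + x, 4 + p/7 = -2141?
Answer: 223735089/7 ≈ 3.1962e+7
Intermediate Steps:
B = 4891089 (B = 7*(667449 + 31278) = 7*698727 = 4891089)
p = -15015 (p = -28 + 7*(-2141) = -28 - 14987 = -15015)
u(x) = -3/7 - 2166*x/7 + x²/7 (u(x) = -3/7 + ((x² - 2167*x) + x)/7 = -3/7 + (x² - 2166*x)/7 = -3/7 + (-2166*x/7 + x²/7) = -3/7 - 2166*x/7 + x²/7)
u(p) - B = (-3/7 - 2166/7*(-15015) + (⅐)*(-15015)²) - 1*4891089 = (-3/7 + 4646070 + (⅐)*225450225) - 4891089 = (-3/7 + 4646070 + 32207175) - 4891089 = 257972712/7 - 4891089 = 223735089/7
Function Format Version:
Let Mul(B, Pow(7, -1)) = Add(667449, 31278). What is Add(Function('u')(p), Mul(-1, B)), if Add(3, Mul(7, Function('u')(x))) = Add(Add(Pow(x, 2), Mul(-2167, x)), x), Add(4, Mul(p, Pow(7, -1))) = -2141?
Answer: Rational(223735089, 7) ≈ 3.1962e+7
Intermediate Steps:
B = 4891089 (B = Mul(7, Add(667449, 31278)) = Mul(7, 698727) = 4891089)
p = -15015 (p = Add(-28, Mul(7, -2141)) = Add(-28, -14987) = -15015)
Function('u')(x) = Add(Rational(-3, 7), Mul(Rational(-2166, 7), x), Mul(Rational(1, 7), Pow(x, 2))) (Function('u')(x) = Add(Rational(-3, 7), Mul(Rational(1, 7), Add(Add(Pow(x, 2), Mul(-2167, x)), x))) = Add(Rational(-3, 7), Mul(Rational(1, 7), Add(Pow(x, 2), Mul(-2166, x)))) = Add(Rational(-3, 7), Add(Mul(Rational(-2166, 7), x), Mul(Rational(1, 7), Pow(x, 2)))) = Add(Rational(-3, 7), Mul(Rational(-2166, 7), x), Mul(Rational(1, 7), Pow(x, 2))))
Add(Function('u')(p), Mul(-1, B)) = Add(Add(Rational(-3, 7), Mul(Rational(-2166, 7), -15015), Mul(Rational(1, 7), Pow(-15015, 2))), Mul(-1, 4891089)) = Add(Add(Rational(-3, 7), 4646070, Mul(Rational(1, 7), 225450225)), -4891089) = Add(Add(Rational(-3, 7), 4646070, 32207175), -4891089) = Add(Rational(257972712, 7), -4891089) = Rational(223735089, 7)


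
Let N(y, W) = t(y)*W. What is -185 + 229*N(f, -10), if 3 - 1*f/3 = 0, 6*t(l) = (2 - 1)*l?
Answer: -3620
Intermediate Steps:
t(l) = l/6 (t(l) = ((2 - 1)*l)/6 = (1*l)/6 = l/6)
f = 9 (f = 9 - 3*0 = 9 + 0 = 9)
N(y, W) = W*y/6 (N(y, W) = (y/6)*W = W*y/6)
-185 + 229*N(f, -10) = -185 + 229*((⅙)*(-10)*9) = -185 + 229*(-15) = -185 - 3435 = -3620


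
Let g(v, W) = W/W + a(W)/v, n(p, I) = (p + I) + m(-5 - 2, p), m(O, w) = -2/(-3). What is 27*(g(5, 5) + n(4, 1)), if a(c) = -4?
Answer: 792/5 ≈ 158.40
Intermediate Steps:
m(O, w) = ⅔ (m(O, w) = -2*(-⅓) = ⅔)
n(p, I) = ⅔ + I + p (n(p, I) = (p + I) + ⅔ = (I + p) + ⅔ = ⅔ + I + p)
g(v, W) = 1 - 4/v (g(v, W) = W/W - 4/v = 1 - 4/v)
27*(g(5, 5) + n(4, 1)) = 27*((-4 + 5)/5 + (⅔ + 1 + 4)) = 27*((⅕)*1 + 17/3) = 27*(⅕ + 17/3) = 27*(88/15) = 792/5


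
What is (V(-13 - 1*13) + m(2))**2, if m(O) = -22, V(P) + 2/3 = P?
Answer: 21316/9 ≈ 2368.4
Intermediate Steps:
V(P) = -2/3 + P
(V(-13 - 1*13) + m(2))**2 = ((-2/3 + (-13 - 1*13)) - 22)**2 = ((-2/3 + (-13 - 13)) - 22)**2 = ((-2/3 - 26) - 22)**2 = (-80/3 - 22)**2 = (-146/3)**2 = 21316/9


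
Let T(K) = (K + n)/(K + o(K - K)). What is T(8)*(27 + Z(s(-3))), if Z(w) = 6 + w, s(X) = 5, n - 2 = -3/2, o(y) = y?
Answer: 323/8 ≈ 40.375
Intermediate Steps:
n = ½ (n = 2 - 3/2 = ½ ≈ 0.50000)
T(K) = (½ + K)/K (T(K) = (K + ½)/(K + (K - K)) = (½ + K)/(K + 0) = (½ + K)/K)
T(8)*(27 + Z(s(-3))) = ((½ + 8)/8)*(27 + (6 + 5)) = ((⅛)*(17/2))*(27 + 11) = (17/16)*38 = 323/8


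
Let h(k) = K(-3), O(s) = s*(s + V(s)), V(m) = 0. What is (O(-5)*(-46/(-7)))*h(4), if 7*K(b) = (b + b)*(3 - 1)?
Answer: -13800/49 ≈ -281.63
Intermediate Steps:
O(s) = s² (O(s) = s*(s + 0) = s*s = s²)
K(b) = 4*b/7 (K(b) = ((b + b)*(3 - 1))/7 = ((2*b)*2)/7 = (4*b)/7 = 4*b/7)
h(k) = -12/7 (h(k) = (4/7)*(-3) = -12/7)
(O(-5)*(-46/(-7)))*h(4) = ((-5)²*(-46/(-7)))*(-12/7) = (25*(-46*(-⅐)))*(-12/7) = (25*(46/7))*(-12/7) = (1150/7)*(-12/7) = -13800/49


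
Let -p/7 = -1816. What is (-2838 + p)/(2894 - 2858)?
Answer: 4937/18 ≈ 274.28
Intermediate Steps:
p = 12712 (p = -7*(-1816) = 12712)
(-2838 + p)/(2894 - 2858) = (-2838 + 12712)/(2894 - 2858) = 9874/36 = 9874*(1/36) = 4937/18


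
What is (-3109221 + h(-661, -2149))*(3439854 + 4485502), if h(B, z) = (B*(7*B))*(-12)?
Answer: -315513058693260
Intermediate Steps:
h(B, z) = -84*B² (h(B, z) = (7*B²)*(-12) = -84*B²)
(-3109221 + h(-661, -2149))*(3439854 + 4485502) = (-3109221 - 84*(-661)²)*(3439854 + 4485502) = (-3109221 - 84*436921)*7925356 = (-3109221 - 36701364)*7925356 = -39810585*7925356 = -315513058693260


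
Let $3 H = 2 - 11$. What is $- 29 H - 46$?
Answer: $41$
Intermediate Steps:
$H = -3$ ($H = \frac{2 - 11}{3} = \frac{1}{3} \left(-9\right) = -3$)
$- 29 H - 46 = \left(-29\right) \left(-3\right) - 46 = 87 - 46 = 41$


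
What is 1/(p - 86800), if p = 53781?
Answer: -1/33019 ≈ -3.0286e-5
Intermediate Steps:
1/(p - 86800) = 1/(53781 - 86800) = 1/(-33019) = -1/33019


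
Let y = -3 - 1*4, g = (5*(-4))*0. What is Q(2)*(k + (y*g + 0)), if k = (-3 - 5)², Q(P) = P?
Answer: 128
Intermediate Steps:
k = 64 (k = (-8)² = 64)
g = 0 (g = -20*0 = 0)
y = -7 (y = -3 - 4 = -7)
Q(2)*(k + (y*g + 0)) = 2*(64 + (-7*0 + 0)) = 2*(64 + (0 + 0)) = 2*(64 + 0) = 2*64 = 128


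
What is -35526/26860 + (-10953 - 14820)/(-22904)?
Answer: -30356181/153800360 ≈ -0.19737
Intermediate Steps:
-35526/26860 + (-10953 - 14820)/(-22904) = -35526*1/26860 - 25773*(-1/22904) = -17763/13430 + 25773/22904 = -30356181/153800360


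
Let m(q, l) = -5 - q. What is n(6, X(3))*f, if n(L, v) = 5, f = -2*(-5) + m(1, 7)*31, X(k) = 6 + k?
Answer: -880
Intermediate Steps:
f = -176 (f = -2*(-5) + (-5 - 1*1)*31 = 10 + (-5 - 1)*31 = 10 - 6*31 = 10 - 186 = -176)
n(6, X(3))*f = 5*(-176) = -880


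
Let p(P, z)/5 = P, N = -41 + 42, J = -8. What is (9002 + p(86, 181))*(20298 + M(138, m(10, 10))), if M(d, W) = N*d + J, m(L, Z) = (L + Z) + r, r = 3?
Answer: 192676896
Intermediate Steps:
N = 1
m(L, Z) = 3 + L + Z (m(L, Z) = (L + Z) + 3 = 3 + L + Z)
M(d, W) = -8 + d (M(d, W) = 1*d - 8 = d - 8 = -8 + d)
p(P, z) = 5*P
(9002 + p(86, 181))*(20298 + M(138, m(10, 10))) = (9002 + 5*86)*(20298 + (-8 + 138)) = (9002 + 430)*(20298 + 130) = 9432*20428 = 192676896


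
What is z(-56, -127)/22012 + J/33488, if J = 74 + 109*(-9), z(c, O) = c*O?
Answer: 54550443/184284464 ≈ 0.29601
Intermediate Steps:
z(c, O) = O*c
J = -907 (J = 74 - 981 = -907)
z(-56, -127)/22012 + J/33488 = -127*(-56)/22012 - 907/33488 = 7112*(1/22012) - 907*1/33488 = 1778/5503 - 907/33488 = 54550443/184284464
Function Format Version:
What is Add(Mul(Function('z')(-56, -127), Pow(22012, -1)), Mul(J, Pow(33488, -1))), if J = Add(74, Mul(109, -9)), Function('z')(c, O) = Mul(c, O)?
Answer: Rational(54550443, 184284464) ≈ 0.29601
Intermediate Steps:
Function('z')(c, O) = Mul(O, c)
J = -907 (J = Add(74, -981) = -907)
Add(Mul(Function('z')(-56, -127), Pow(22012, -1)), Mul(J, Pow(33488, -1))) = Add(Mul(Mul(-127, -56), Pow(22012, -1)), Mul(-907, Pow(33488, -1))) = Add(Mul(7112, Rational(1, 22012)), Mul(-907, Rational(1, 33488))) = Add(Rational(1778, 5503), Rational(-907, 33488)) = Rational(54550443, 184284464)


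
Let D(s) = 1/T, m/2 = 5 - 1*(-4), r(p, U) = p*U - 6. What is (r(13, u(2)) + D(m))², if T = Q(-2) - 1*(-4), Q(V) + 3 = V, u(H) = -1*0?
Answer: 49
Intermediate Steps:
u(H) = 0
r(p, U) = -6 + U*p (r(p, U) = U*p - 6 = -6 + U*p)
Q(V) = -3 + V
T = -1 (T = (-3 - 2) - 1*(-4) = -5 + 4 = -1)
m = 18 (m = 2*(5 - 1*(-4)) = 2*(5 + 4) = 2*9 = 18)
D(s) = -1 (D(s) = 1/(-1) = -1)
(r(13, u(2)) + D(m))² = ((-6 + 0*13) - 1)² = ((-6 + 0) - 1)² = (-6 - 1)² = (-7)² = 49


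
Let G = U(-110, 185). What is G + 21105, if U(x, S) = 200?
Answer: 21305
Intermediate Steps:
G = 200
G + 21105 = 200 + 21105 = 21305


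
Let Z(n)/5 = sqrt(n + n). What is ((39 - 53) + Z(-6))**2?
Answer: -104 - 280*I*sqrt(3) ≈ -104.0 - 484.97*I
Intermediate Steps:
Z(n) = 5*sqrt(2)*sqrt(n) (Z(n) = 5*sqrt(n + n) = 5*sqrt(2*n) = 5*(sqrt(2)*sqrt(n)) = 5*sqrt(2)*sqrt(n))
((39 - 53) + Z(-6))**2 = ((39 - 53) + 5*sqrt(2)*sqrt(-6))**2 = (-14 + 5*sqrt(2)*(I*sqrt(6)))**2 = (-14 + 10*I*sqrt(3))**2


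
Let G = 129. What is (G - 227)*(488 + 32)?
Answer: -50960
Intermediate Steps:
(G - 227)*(488 + 32) = (129 - 227)*(488 + 32) = -98*520 = -50960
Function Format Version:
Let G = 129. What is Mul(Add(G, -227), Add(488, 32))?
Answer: -50960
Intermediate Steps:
Mul(Add(G, -227), Add(488, 32)) = Mul(Add(129, -227), Add(488, 32)) = Mul(-98, 520) = -50960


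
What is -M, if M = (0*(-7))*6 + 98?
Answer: -98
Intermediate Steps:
M = 98 (M = 0*6 + 98 = 0 + 98 = 98)
-M = -1*98 = -98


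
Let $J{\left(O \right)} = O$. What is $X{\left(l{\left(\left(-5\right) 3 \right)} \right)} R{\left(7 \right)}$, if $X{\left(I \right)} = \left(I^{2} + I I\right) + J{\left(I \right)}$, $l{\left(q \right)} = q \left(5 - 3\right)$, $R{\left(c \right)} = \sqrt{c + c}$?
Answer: $1770 \sqrt{14} \approx 6622.7$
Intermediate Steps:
$R{\left(c \right)} = \sqrt{2} \sqrt{c}$ ($R{\left(c \right)} = \sqrt{2 c} = \sqrt{2} \sqrt{c}$)
$l{\left(q \right)} = 2 q$ ($l{\left(q \right)} = q 2 = 2 q$)
$X{\left(I \right)} = I + 2 I^{2}$ ($X{\left(I \right)} = \left(I^{2} + I I\right) + I = \left(I^{2} + I^{2}\right) + I = 2 I^{2} + I = I + 2 I^{2}$)
$X{\left(l{\left(\left(-5\right) 3 \right)} \right)} R{\left(7 \right)} = 2 \left(\left(-5\right) 3\right) \left(1 + 2 \cdot 2 \left(\left(-5\right) 3\right)\right) \sqrt{2} \sqrt{7} = 2 \left(-15\right) \left(1 + 2 \cdot 2 \left(-15\right)\right) \sqrt{14} = - 30 \left(1 + 2 \left(-30\right)\right) \sqrt{14} = - 30 \left(1 - 60\right) \sqrt{14} = \left(-30\right) \left(-59\right) \sqrt{14} = 1770 \sqrt{14}$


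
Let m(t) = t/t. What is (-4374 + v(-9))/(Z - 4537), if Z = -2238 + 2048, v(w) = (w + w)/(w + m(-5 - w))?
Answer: 603/652 ≈ 0.92485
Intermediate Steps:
m(t) = 1
v(w) = 2*w/(1 + w) (v(w) = (w + w)/(w + 1) = (2*w)/(1 + w) = 2*w/(1 + w))
Z = -190
(-4374 + v(-9))/(Z - 4537) = (-4374 + 2*(-9)/(1 - 9))/(-190 - 4537) = (-4374 + 2*(-9)/(-8))/(-4727) = (-4374 + 2*(-9)*(-⅛))*(-1/4727) = (-4374 + 9/4)*(-1/4727) = -17487/4*(-1/4727) = 603/652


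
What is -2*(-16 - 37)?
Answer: 106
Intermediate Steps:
-2*(-16 - 37) = -2*(-53) = 106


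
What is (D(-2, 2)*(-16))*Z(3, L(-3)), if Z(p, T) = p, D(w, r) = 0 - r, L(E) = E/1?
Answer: 96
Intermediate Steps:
L(E) = E (L(E) = E*1 = E)
D(w, r) = -r
(D(-2, 2)*(-16))*Z(3, L(-3)) = (-1*2*(-16))*3 = -2*(-16)*3 = 32*3 = 96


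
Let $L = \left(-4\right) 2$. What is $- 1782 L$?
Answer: $14256$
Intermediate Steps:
$L = -8$
$- 1782 L = \left(-1782\right) \left(-8\right) = 14256$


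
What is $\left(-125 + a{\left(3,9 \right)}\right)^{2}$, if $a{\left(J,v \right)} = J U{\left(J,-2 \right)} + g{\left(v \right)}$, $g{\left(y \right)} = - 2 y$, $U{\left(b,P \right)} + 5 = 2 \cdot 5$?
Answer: $16384$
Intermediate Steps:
$U{\left(b,P \right)} = 5$ ($U{\left(b,P \right)} = -5 + 2 \cdot 5 = -5 + 10 = 5$)
$a{\left(J,v \right)} = - 2 v + 5 J$ ($a{\left(J,v \right)} = J 5 - 2 v = 5 J - 2 v = - 2 v + 5 J$)
$\left(-125 + a{\left(3,9 \right)}\right)^{2} = \left(-125 + \left(\left(-2\right) 9 + 5 \cdot 3\right)\right)^{2} = \left(-125 + \left(-18 + 15\right)\right)^{2} = \left(-125 - 3\right)^{2} = \left(-128\right)^{2} = 16384$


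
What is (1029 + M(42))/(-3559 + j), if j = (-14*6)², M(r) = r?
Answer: 1071/3497 ≈ 0.30626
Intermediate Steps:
j = 7056 (j = (-84)² = 7056)
(1029 + M(42))/(-3559 + j) = (1029 + 42)/(-3559 + 7056) = 1071/3497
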